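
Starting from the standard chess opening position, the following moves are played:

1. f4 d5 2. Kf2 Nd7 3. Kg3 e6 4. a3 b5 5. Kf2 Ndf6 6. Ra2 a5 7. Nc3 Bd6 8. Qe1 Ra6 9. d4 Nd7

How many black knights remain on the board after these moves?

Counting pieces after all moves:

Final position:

  a b c d e f g h
  ─────────────────
8│· · ♝ ♛ ♚ · ♞ ♜│8
7│· · ♟ ♞ · ♟ ♟ ♟│7
6│♜ · · ♝ ♟ · · ·│6
5│♟ ♟ · ♟ · · · ·│5
4│· · · ♙ · ♙ · ·│4
3│♙ · ♘ · · · · ·│3
2│♖ ♙ ♙ · ♙ ♔ ♙ ♙│2
1│· · ♗ · ♕ ♗ ♘ ♖│1
  ─────────────────
  a b c d e f g h


2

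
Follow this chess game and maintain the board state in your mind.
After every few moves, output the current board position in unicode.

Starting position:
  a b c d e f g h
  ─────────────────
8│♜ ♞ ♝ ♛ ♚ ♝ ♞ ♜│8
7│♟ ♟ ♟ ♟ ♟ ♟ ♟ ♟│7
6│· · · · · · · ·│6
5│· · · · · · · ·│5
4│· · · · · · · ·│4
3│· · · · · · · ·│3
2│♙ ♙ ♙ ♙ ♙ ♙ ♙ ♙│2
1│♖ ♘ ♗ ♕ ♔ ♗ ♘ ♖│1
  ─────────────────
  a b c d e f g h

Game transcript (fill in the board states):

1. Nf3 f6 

  a b c d e f g h
  ─────────────────
8│♜ ♞ ♝ ♛ ♚ ♝ ♞ ♜│8
7│♟ ♟ ♟ ♟ ♟ · ♟ ♟│7
6│· · · · · ♟ · ·│6
5│· · · · · · · ·│5
4│· · · · · · · ·│4
3│· · · · · ♘ · ·│3
2│♙ ♙ ♙ ♙ ♙ ♙ ♙ ♙│2
1│♖ ♘ ♗ ♕ ♔ ♗ · ♖│1
  ─────────────────
  a b c d e f g h

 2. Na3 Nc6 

  a b c d e f g h
  ─────────────────
8│♜ · ♝ ♛ ♚ ♝ ♞ ♜│8
7│♟ ♟ ♟ ♟ ♟ · ♟ ♟│7
6│· · ♞ · · ♟ · ·│6
5│· · · · · · · ·│5
4│· · · · · · · ·│4
3│♘ · · · · ♘ · ·│3
2│♙ ♙ ♙ ♙ ♙ ♙ ♙ ♙│2
1│♖ · ♗ ♕ ♔ ♗ · ♖│1
  ─────────────────
  a b c d e f g h

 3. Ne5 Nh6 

  a b c d e f g h
  ─────────────────
8│♜ · ♝ ♛ ♚ ♝ · ♜│8
7│♟ ♟ ♟ ♟ ♟ · ♟ ♟│7
6│· · ♞ · · ♟ · ♞│6
5│· · · · ♘ · · ·│5
4│· · · · · · · ·│4
3│♘ · · · · · · ·│3
2│♙ ♙ ♙ ♙ ♙ ♙ ♙ ♙│2
1│♖ · ♗ ♕ ♔ ♗ · ♖│1
  ─────────────────
  a b c d e f g h

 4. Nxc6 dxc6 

  a b c d e f g h
  ─────────────────
8│♜ · ♝ ♛ ♚ ♝ · ♜│8
7│♟ ♟ ♟ · ♟ · ♟ ♟│7
6│· · ♟ · · ♟ · ♞│6
5│· · · · · · · ·│5
4│· · · · · · · ·│4
3│♘ · · · · · · ·│3
2│♙ ♙ ♙ ♙ ♙ ♙ ♙ ♙│2
1│♖ · ♗ ♕ ♔ ♗ · ♖│1
  ─────────────────
  a b c d e f g h



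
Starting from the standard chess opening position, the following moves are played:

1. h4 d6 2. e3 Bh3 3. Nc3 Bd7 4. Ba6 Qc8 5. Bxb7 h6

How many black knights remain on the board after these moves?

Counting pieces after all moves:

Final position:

  a b c d e f g h
  ─────────────────
8│♜ ♞ ♛ · ♚ ♝ ♞ ♜│8
7│♟ ♗ ♟ ♝ ♟ ♟ ♟ ·│7
6│· · · ♟ · · · ♟│6
5│· · · · · · · ·│5
4│· · · · · · · ♙│4
3│· · ♘ · ♙ · · ·│3
2│♙ ♙ ♙ ♙ · ♙ ♙ ·│2
1│♖ · ♗ ♕ ♔ · ♘ ♖│1
  ─────────────────
  a b c d e f g h


2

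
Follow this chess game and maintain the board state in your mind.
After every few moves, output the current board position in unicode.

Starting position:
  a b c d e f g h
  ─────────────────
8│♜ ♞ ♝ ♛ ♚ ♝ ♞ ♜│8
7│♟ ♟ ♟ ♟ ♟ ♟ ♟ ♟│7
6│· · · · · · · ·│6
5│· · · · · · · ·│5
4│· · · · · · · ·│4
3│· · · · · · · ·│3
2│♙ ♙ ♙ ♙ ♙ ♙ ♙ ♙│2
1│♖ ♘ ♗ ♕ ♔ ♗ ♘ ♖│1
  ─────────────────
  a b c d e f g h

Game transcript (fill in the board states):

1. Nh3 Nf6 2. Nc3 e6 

  a b c d e f g h
  ─────────────────
8│♜ ♞ ♝ ♛ ♚ ♝ · ♜│8
7│♟ ♟ ♟ ♟ · ♟ ♟ ♟│7
6│· · · · ♟ ♞ · ·│6
5│· · · · · · · ·│5
4│· · · · · · · ·│4
3│· · ♘ · · · · ♘│3
2│♙ ♙ ♙ ♙ ♙ ♙ ♙ ♙│2
1│♖ · ♗ ♕ ♔ ♗ · ♖│1
  ─────────────────
  a b c d e f g h

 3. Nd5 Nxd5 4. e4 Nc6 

  a b c d e f g h
  ─────────────────
8│♜ · ♝ ♛ ♚ ♝ · ♜│8
7│♟ ♟ ♟ ♟ · ♟ ♟ ♟│7
6│· · ♞ · ♟ · · ·│6
5│· · · ♞ · · · ·│5
4│· · · · ♙ · · ·│4
3│· · · · · · · ♘│3
2│♙ ♙ ♙ ♙ · ♙ ♙ ♙│2
1│♖ · ♗ ♕ ♔ ♗ · ♖│1
  ─────────────────
  a b c d e f g h

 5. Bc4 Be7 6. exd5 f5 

  a b c d e f g h
  ─────────────────
8│♜ · ♝ ♛ ♚ · · ♜│8
7│♟ ♟ ♟ ♟ ♝ · ♟ ♟│7
6│· · ♞ · ♟ · · ·│6
5│· · · ♙ · ♟ · ·│5
4│· · ♗ · · · · ·│4
3│· · · · · · · ♘│3
2│♙ ♙ ♙ ♙ · ♙ ♙ ♙│2
1│♖ · ♗ ♕ ♔ · · ♖│1
  ─────────────────
  a b c d e f g h

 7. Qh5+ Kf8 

  a b c d e f g h
  ─────────────────
8│♜ · ♝ ♛ · ♚ · ♜│8
7│♟ ♟ ♟ ♟ ♝ · ♟ ♟│7
6│· · ♞ · ♟ · · ·│6
5│· · · ♙ · ♟ · ♕│5
4│· · ♗ · · · · ·│4
3│· · · · · · · ♘│3
2│♙ ♙ ♙ ♙ · ♙ ♙ ♙│2
1│♖ · ♗ · ♔ · · ♖│1
  ─────────────────
  a b c d e f g h


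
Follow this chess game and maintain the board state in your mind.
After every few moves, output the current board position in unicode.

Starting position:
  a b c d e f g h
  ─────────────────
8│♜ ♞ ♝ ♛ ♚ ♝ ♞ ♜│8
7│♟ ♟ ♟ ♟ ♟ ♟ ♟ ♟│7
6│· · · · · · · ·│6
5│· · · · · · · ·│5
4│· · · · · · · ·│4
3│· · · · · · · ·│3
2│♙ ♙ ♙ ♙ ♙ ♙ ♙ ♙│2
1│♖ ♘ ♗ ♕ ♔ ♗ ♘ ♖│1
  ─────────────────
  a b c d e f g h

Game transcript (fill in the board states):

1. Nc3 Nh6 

  a b c d e f g h
  ─────────────────
8│♜ ♞ ♝ ♛ ♚ ♝ · ♜│8
7│♟ ♟ ♟ ♟ ♟ ♟ ♟ ♟│7
6│· · · · · · · ♞│6
5│· · · · · · · ·│5
4│· · · · · · · ·│4
3│· · ♘ · · · · ·│3
2│♙ ♙ ♙ ♙ ♙ ♙ ♙ ♙│2
1│♖ · ♗ ♕ ♔ ♗ ♘ ♖│1
  ─────────────────
  a b c d e f g h

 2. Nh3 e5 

  a b c d e f g h
  ─────────────────
8│♜ ♞ ♝ ♛ ♚ ♝ · ♜│8
7│♟ ♟ ♟ ♟ · ♟ ♟ ♟│7
6│· · · · · · · ♞│6
5│· · · · ♟ · · ·│5
4│· · · · · · · ·│4
3│· · ♘ · · · · ♘│3
2│♙ ♙ ♙ ♙ ♙ ♙ ♙ ♙│2
1│♖ · ♗ ♕ ♔ ♗ · ♖│1
  ─────────────────
  a b c d e f g h

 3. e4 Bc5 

  a b c d e f g h
  ─────────────────
8│♜ ♞ ♝ ♛ ♚ · · ♜│8
7│♟ ♟ ♟ ♟ · ♟ ♟ ♟│7
6│· · · · · · · ♞│6
5│· · ♝ · ♟ · · ·│5
4│· · · · ♙ · · ·│4
3│· · ♘ · · · · ♘│3
2│♙ ♙ ♙ ♙ · ♙ ♙ ♙│2
1│♖ · ♗ ♕ ♔ ♗ · ♖│1
  ─────────────────
  a b c d e f g h



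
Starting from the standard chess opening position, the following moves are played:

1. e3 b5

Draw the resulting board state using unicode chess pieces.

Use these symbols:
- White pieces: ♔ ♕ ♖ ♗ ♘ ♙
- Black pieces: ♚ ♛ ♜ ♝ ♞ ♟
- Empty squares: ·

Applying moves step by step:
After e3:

♜ ♞ ♝ ♛ ♚ ♝ ♞ ♜
♟ ♟ ♟ ♟ ♟ ♟ ♟ ♟
· · · · · · · ·
· · · · · · · ·
· · · · · · · ·
· · · · ♙ · · ·
♙ ♙ ♙ ♙ · ♙ ♙ ♙
♖ ♘ ♗ ♕ ♔ ♗ ♘ ♖


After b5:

♜ ♞ ♝ ♛ ♚ ♝ ♞ ♜
♟ · ♟ ♟ ♟ ♟ ♟ ♟
· · · · · · · ·
· ♟ · · · · · ·
· · · · · · · ·
· · · · ♙ · · ·
♙ ♙ ♙ ♙ · ♙ ♙ ♙
♖ ♘ ♗ ♕ ♔ ♗ ♘ ♖



  a b c d e f g h
  ─────────────────
8│♜ ♞ ♝ ♛ ♚ ♝ ♞ ♜│8
7│♟ · ♟ ♟ ♟ ♟ ♟ ♟│7
6│· · · · · · · ·│6
5│· ♟ · · · · · ·│5
4│· · · · · · · ·│4
3│· · · · ♙ · · ·│3
2│♙ ♙ ♙ ♙ · ♙ ♙ ♙│2
1│♖ ♘ ♗ ♕ ♔ ♗ ♘ ♖│1
  ─────────────────
  a b c d e f g h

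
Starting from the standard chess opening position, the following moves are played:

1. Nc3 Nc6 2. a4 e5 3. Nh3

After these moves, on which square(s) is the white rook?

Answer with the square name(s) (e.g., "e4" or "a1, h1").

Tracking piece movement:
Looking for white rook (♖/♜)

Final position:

  a b c d e f g h
  ─────────────────
8│♜ · ♝ ♛ ♚ ♝ ♞ ♜│8
7│♟ ♟ ♟ ♟ · ♟ ♟ ♟│7
6│· · ♞ · · · · ·│6
5│· · · · ♟ · · ·│5
4│♙ · · · · · · ·│4
3│· · ♘ · · · · ♘│3
2│· ♙ ♙ ♙ ♙ ♙ ♙ ♙│2
1│♖ · ♗ ♕ ♔ ♗ · ♖│1
  ─────────────────
  a b c d e f g h


a1, h1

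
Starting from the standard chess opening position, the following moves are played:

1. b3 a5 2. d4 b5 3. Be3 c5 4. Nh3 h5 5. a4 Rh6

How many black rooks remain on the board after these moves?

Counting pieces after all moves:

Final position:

  a b c d e f g h
  ─────────────────
8│♜ ♞ ♝ ♛ ♚ ♝ ♞ ·│8
7│· · · ♟ ♟ ♟ ♟ ·│7
6│· · · · · · · ♜│6
5│♟ ♟ ♟ · · · · ♟│5
4│♙ · · ♙ · · · ·│4
3│· ♙ · · ♗ · · ♘│3
2│· · ♙ · ♙ ♙ ♙ ♙│2
1│♖ ♘ · ♕ ♔ ♗ · ♖│1
  ─────────────────
  a b c d e f g h


2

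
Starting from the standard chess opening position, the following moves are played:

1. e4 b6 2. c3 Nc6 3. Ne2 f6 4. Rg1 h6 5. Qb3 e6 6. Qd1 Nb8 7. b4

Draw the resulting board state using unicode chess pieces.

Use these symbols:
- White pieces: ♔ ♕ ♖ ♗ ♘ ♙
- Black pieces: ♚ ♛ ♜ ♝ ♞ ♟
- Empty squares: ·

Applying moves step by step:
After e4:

♜ ♞ ♝ ♛ ♚ ♝ ♞ ♜
♟ ♟ ♟ ♟ ♟ ♟ ♟ ♟
· · · · · · · ·
· · · · · · · ·
· · · · ♙ · · ·
· · · · · · · ·
♙ ♙ ♙ ♙ · ♙ ♙ ♙
♖ ♘ ♗ ♕ ♔ ♗ ♘ ♖


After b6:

♜ ♞ ♝ ♛ ♚ ♝ ♞ ♜
♟ · ♟ ♟ ♟ ♟ ♟ ♟
· ♟ · · · · · ·
· · · · · · · ·
· · · · ♙ · · ·
· · · · · · · ·
♙ ♙ ♙ ♙ · ♙ ♙ ♙
♖ ♘ ♗ ♕ ♔ ♗ ♘ ♖


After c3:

♜ ♞ ♝ ♛ ♚ ♝ ♞ ♜
♟ · ♟ ♟ ♟ ♟ ♟ ♟
· ♟ · · · · · ·
· · · · · · · ·
· · · · ♙ · · ·
· · ♙ · · · · ·
♙ ♙ · ♙ · ♙ ♙ ♙
♖ ♘ ♗ ♕ ♔ ♗ ♘ ♖


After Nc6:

♜ · ♝ ♛ ♚ ♝ ♞ ♜
♟ · ♟ ♟ ♟ ♟ ♟ ♟
· ♟ ♞ · · · · ·
· · · · · · · ·
· · · · ♙ · · ·
· · ♙ · · · · ·
♙ ♙ · ♙ · ♙ ♙ ♙
♖ ♘ ♗ ♕ ♔ ♗ ♘ ♖


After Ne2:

♜ · ♝ ♛ ♚ ♝ ♞ ♜
♟ · ♟ ♟ ♟ ♟ ♟ ♟
· ♟ ♞ · · · · ·
· · · · · · · ·
· · · · ♙ · · ·
· · ♙ · · · · ·
♙ ♙ · ♙ ♘ ♙ ♙ ♙
♖ ♘ ♗ ♕ ♔ ♗ · ♖


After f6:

♜ · ♝ ♛ ♚ ♝ ♞ ♜
♟ · ♟ ♟ ♟ · ♟ ♟
· ♟ ♞ · · ♟ · ·
· · · · · · · ·
· · · · ♙ · · ·
· · ♙ · · · · ·
♙ ♙ · ♙ ♘ ♙ ♙ ♙
♖ ♘ ♗ ♕ ♔ ♗ · ♖


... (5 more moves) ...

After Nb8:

♜ ♞ ♝ ♛ ♚ ♝ ♞ ♜
♟ · ♟ ♟ · · ♟ ·
· ♟ · · ♟ ♟ · ♟
· · · · · · · ·
· · · · ♙ · · ·
· · ♙ · · · · ·
♙ ♙ · ♙ ♘ ♙ ♙ ♙
♖ ♘ ♗ ♕ ♔ ♗ ♖ ·


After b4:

♜ ♞ ♝ ♛ ♚ ♝ ♞ ♜
♟ · ♟ ♟ · · ♟ ·
· ♟ · · ♟ ♟ · ♟
· · · · · · · ·
· ♙ · · ♙ · · ·
· · ♙ · · · · ·
♙ · · ♙ ♘ ♙ ♙ ♙
♖ ♘ ♗ ♕ ♔ ♗ ♖ ·



  a b c d e f g h
  ─────────────────
8│♜ ♞ ♝ ♛ ♚ ♝ ♞ ♜│8
7│♟ · ♟ ♟ · · ♟ ·│7
6│· ♟ · · ♟ ♟ · ♟│6
5│· · · · · · · ·│5
4│· ♙ · · ♙ · · ·│4
3│· · ♙ · · · · ·│3
2│♙ · · ♙ ♘ ♙ ♙ ♙│2
1│♖ ♘ ♗ ♕ ♔ ♗ ♖ ·│1
  ─────────────────
  a b c d e f g h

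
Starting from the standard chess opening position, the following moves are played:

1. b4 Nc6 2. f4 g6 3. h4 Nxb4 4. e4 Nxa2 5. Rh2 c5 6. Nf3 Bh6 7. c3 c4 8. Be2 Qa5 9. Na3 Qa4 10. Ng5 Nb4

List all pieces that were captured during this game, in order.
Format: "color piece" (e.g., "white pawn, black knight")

Tracking captures:
  Nxb4: captured white pawn
  Nxa2: captured white pawn

white pawn, white pawn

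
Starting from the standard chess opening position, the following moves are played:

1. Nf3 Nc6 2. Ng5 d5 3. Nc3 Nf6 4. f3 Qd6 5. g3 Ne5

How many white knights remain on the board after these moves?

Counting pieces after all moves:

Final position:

  a b c d e f g h
  ─────────────────
8│♜ · ♝ · ♚ ♝ · ♜│8
7│♟ ♟ ♟ · ♟ ♟ ♟ ♟│7
6│· · · ♛ · ♞ · ·│6
5│· · · ♟ ♞ · ♘ ·│5
4│· · · · · · · ·│4
3│· · ♘ · · ♙ ♙ ·│3
2│♙ ♙ ♙ ♙ ♙ · · ♙│2
1│♖ · ♗ ♕ ♔ ♗ · ♖│1
  ─────────────────
  a b c d e f g h


2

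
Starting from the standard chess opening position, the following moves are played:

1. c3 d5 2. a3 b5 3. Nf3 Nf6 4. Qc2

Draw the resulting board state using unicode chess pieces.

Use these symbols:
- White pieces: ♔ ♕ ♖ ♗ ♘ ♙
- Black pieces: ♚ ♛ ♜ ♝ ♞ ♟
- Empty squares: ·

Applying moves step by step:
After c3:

♜ ♞ ♝ ♛ ♚ ♝ ♞ ♜
♟ ♟ ♟ ♟ ♟ ♟ ♟ ♟
· · · · · · · ·
· · · · · · · ·
· · · · · · · ·
· · ♙ · · · · ·
♙ ♙ · ♙ ♙ ♙ ♙ ♙
♖ ♘ ♗ ♕ ♔ ♗ ♘ ♖


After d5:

♜ ♞ ♝ ♛ ♚ ♝ ♞ ♜
♟ ♟ ♟ · ♟ ♟ ♟ ♟
· · · · · · · ·
· · · ♟ · · · ·
· · · · · · · ·
· · ♙ · · · · ·
♙ ♙ · ♙ ♙ ♙ ♙ ♙
♖ ♘ ♗ ♕ ♔ ♗ ♘ ♖


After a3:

♜ ♞ ♝ ♛ ♚ ♝ ♞ ♜
♟ ♟ ♟ · ♟ ♟ ♟ ♟
· · · · · · · ·
· · · ♟ · · · ·
· · · · · · · ·
♙ · ♙ · · · · ·
· ♙ · ♙ ♙ ♙ ♙ ♙
♖ ♘ ♗ ♕ ♔ ♗ ♘ ♖


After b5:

♜ ♞ ♝ ♛ ♚ ♝ ♞ ♜
♟ · ♟ · ♟ ♟ ♟ ♟
· · · · · · · ·
· ♟ · ♟ · · · ·
· · · · · · · ·
♙ · ♙ · · · · ·
· ♙ · ♙ ♙ ♙ ♙ ♙
♖ ♘ ♗ ♕ ♔ ♗ ♘ ♖


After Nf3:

♜ ♞ ♝ ♛ ♚ ♝ ♞ ♜
♟ · ♟ · ♟ ♟ ♟ ♟
· · · · · · · ·
· ♟ · ♟ · · · ·
· · · · · · · ·
♙ · ♙ · · ♘ · ·
· ♙ · ♙ ♙ ♙ ♙ ♙
♖ ♘ ♗ ♕ ♔ ♗ · ♖


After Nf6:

♜ ♞ ♝ ♛ ♚ ♝ · ♜
♟ · ♟ · ♟ ♟ ♟ ♟
· · · · · ♞ · ·
· ♟ · ♟ · · · ·
· · · · · · · ·
♙ · ♙ · · ♘ · ·
· ♙ · ♙ ♙ ♙ ♙ ♙
♖ ♘ ♗ ♕ ♔ ♗ · ♖


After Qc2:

♜ ♞ ♝ ♛ ♚ ♝ · ♜
♟ · ♟ · ♟ ♟ ♟ ♟
· · · · · ♞ · ·
· ♟ · ♟ · · · ·
· · · · · · · ·
♙ · ♙ · · ♘ · ·
· ♙ ♕ ♙ ♙ ♙ ♙ ♙
♖ ♘ ♗ · ♔ ♗ · ♖



  a b c d e f g h
  ─────────────────
8│♜ ♞ ♝ ♛ ♚ ♝ · ♜│8
7│♟ · ♟ · ♟ ♟ ♟ ♟│7
6│· · · · · ♞ · ·│6
5│· ♟ · ♟ · · · ·│5
4│· · · · · · · ·│4
3│♙ · ♙ · · ♘ · ·│3
2│· ♙ ♕ ♙ ♙ ♙ ♙ ♙│2
1│♖ ♘ ♗ · ♔ ♗ · ♖│1
  ─────────────────
  a b c d e f g h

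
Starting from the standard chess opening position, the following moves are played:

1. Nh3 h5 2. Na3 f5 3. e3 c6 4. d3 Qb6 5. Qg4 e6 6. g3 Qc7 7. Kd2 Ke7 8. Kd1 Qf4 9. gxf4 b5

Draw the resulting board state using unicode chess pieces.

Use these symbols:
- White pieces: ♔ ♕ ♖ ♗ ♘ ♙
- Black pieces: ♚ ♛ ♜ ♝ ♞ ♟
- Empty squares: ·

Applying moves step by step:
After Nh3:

♜ ♞ ♝ ♛ ♚ ♝ ♞ ♜
♟ ♟ ♟ ♟ ♟ ♟ ♟ ♟
· · · · · · · ·
· · · · · · · ·
· · · · · · · ·
· · · · · · · ♘
♙ ♙ ♙ ♙ ♙ ♙ ♙ ♙
♖ ♘ ♗ ♕ ♔ ♗ · ♖


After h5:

♜ ♞ ♝ ♛ ♚ ♝ ♞ ♜
♟ ♟ ♟ ♟ ♟ ♟ ♟ ·
· · · · · · · ·
· · · · · · · ♟
· · · · · · · ·
· · · · · · · ♘
♙ ♙ ♙ ♙ ♙ ♙ ♙ ♙
♖ ♘ ♗ ♕ ♔ ♗ · ♖


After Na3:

♜ ♞ ♝ ♛ ♚ ♝ ♞ ♜
♟ ♟ ♟ ♟ ♟ ♟ ♟ ·
· · · · · · · ·
· · · · · · · ♟
· · · · · · · ·
♘ · · · · · · ♘
♙ ♙ ♙ ♙ ♙ ♙ ♙ ♙
♖ · ♗ ♕ ♔ ♗ · ♖


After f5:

♜ ♞ ♝ ♛ ♚ ♝ ♞ ♜
♟ ♟ ♟ ♟ ♟ · ♟ ·
· · · · · · · ·
· · · · · ♟ · ♟
· · · · · · · ·
♘ · · · · · · ♘
♙ ♙ ♙ ♙ ♙ ♙ ♙ ♙
♖ · ♗ ♕ ♔ ♗ · ♖


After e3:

♜ ♞ ♝ ♛ ♚ ♝ ♞ ♜
♟ ♟ ♟ ♟ ♟ · ♟ ·
· · · · · · · ·
· · · · · ♟ · ♟
· · · · · · · ·
♘ · · · ♙ · · ♘
♙ ♙ ♙ ♙ · ♙ ♙ ♙
♖ · ♗ ♕ ♔ ♗ · ♖


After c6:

♜ ♞ ♝ ♛ ♚ ♝ ♞ ♜
♟ ♟ · ♟ ♟ · ♟ ·
· · ♟ · · · · ·
· · · · · ♟ · ♟
· · · · · · · ·
♘ · · · ♙ · · ♘
♙ ♙ ♙ ♙ · ♙ ♙ ♙
♖ · ♗ ♕ ♔ ♗ · ♖


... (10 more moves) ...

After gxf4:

♜ ♞ ♝ · · ♝ ♞ ♜
♟ ♟ · ♟ ♚ · ♟ ·
· · ♟ · ♟ · · ·
· · · · · ♟ · ♟
· · · · · ♙ ♕ ·
♘ · · ♙ ♙ · · ♘
♙ ♙ ♙ · · ♙ · ♙
♖ · ♗ ♔ · ♗ · ♖


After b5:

♜ ♞ ♝ · · ♝ ♞ ♜
♟ · · ♟ ♚ · ♟ ·
· · ♟ · ♟ · · ·
· ♟ · · · ♟ · ♟
· · · · · ♙ ♕ ·
♘ · · ♙ ♙ · · ♘
♙ ♙ ♙ · · ♙ · ♙
♖ · ♗ ♔ · ♗ · ♖



  a b c d e f g h
  ─────────────────
8│♜ ♞ ♝ · · ♝ ♞ ♜│8
7│♟ · · ♟ ♚ · ♟ ·│7
6│· · ♟ · ♟ · · ·│6
5│· ♟ · · · ♟ · ♟│5
4│· · · · · ♙ ♕ ·│4
3│♘ · · ♙ ♙ · · ♘│3
2│♙ ♙ ♙ · · ♙ · ♙│2
1│♖ · ♗ ♔ · ♗ · ♖│1
  ─────────────────
  a b c d e f g h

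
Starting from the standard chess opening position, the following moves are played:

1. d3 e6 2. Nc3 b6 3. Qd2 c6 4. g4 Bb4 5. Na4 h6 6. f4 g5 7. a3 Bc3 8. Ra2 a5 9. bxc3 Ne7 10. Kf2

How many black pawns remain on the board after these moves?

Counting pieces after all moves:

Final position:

  a b c d e f g h
  ─────────────────
8│♜ ♞ ♝ ♛ ♚ · · ♜│8
7│· · · ♟ ♞ ♟ · ·│7
6│· ♟ ♟ · ♟ · · ♟│6
5│♟ · · · · · ♟ ·│5
4│♘ · · · · ♙ ♙ ·│4
3│♙ · ♙ ♙ · · · ·│3
2│♖ · ♙ ♕ ♙ ♔ · ♙│2
1│· · ♗ · · ♗ ♘ ♖│1
  ─────────────────
  a b c d e f g h


8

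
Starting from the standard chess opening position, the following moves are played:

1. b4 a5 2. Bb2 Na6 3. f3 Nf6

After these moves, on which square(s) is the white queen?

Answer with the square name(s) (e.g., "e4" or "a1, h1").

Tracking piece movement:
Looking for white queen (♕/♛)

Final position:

  a b c d e f g h
  ─────────────────
8│♜ · ♝ ♛ ♚ ♝ · ♜│8
7│· ♟ ♟ ♟ ♟ ♟ ♟ ♟│7
6│♞ · · · · ♞ · ·│6
5│♟ · · · · · · ·│5
4│· ♙ · · · · · ·│4
3│· · · · · ♙ · ·│3
2│♙ ♗ ♙ ♙ ♙ · ♙ ♙│2
1│♖ ♘ · ♕ ♔ ♗ ♘ ♖│1
  ─────────────────
  a b c d e f g h


d1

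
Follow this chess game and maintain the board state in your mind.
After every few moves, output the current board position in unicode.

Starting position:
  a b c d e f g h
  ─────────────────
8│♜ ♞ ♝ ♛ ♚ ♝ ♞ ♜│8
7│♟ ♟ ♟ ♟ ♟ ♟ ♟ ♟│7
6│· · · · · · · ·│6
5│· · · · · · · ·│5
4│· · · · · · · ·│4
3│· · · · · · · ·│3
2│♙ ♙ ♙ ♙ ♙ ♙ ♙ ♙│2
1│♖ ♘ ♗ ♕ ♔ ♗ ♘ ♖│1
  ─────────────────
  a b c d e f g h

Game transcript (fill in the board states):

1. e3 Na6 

  a b c d e f g h
  ─────────────────
8│♜ · ♝ ♛ ♚ ♝ ♞ ♜│8
7│♟ ♟ ♟ ♟ ♟ ♟ ♟ ♟│7
6│♞ · · · · · · ·│6
5│· · · · · · · ·│5
4│· · · · · · · ·│4
3│· · · · ♙ · · ·│3
2│♙ ♙ ♙ ♙ · ♙ ♙ ♙│2
1│♖ ♘ ♗ ♕ ♔ ♗ ♘ ♖│1
  ─────────────────
  a b c d e f g h

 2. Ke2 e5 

  a b c d e f g h
  ─────────────────
8│♜ · ♝ ♛ ♚ ♝ ♞ ♜│8
7│♟ ♟ ♟ ♟ · ♟ ♟ ♟│7
6│♞ · · · · · · ·│6
5│· · · · ♟ · · ·│5
4│· · · · · · · ·│4
3│· · · · ♙ · · ·│3
2│♙ ♙ ♙ ♙ ♔ ♙ ♙ ♙│2
1│♖ ♘ ♗ ♕ · ♗ ♘ ♖│1
  ─────────────────
  a b c d e f g h

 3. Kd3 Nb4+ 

  a b c d e f g h
  ─────────────────
8│♜ · ♝ ♛ ♚ ♝ ♞ ♜│8
7│♟ ♟ ♟ ♟ · ♟ ♟ ♟│7
6│· · · · · · · ·│6
5│· · · · ♟ · · ·│5
4│· ♞ · · · · · ·│4
3│· · · ♔ ♙ · · ·│3
2│♙ ♙ ♙ ♙ · ♙ ♙ ♙│2
1│♖ ♘ ♗ ♕ · ♗ ♘ ♖│1
  ─────────────────
  a b c d e f g h

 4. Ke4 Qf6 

  a b c d e f g h
  ─────────────────
8│♜ · ♝ · ♚ ♝ ♞ ♜│8
7│♟ ♟ ♟ ♟ · ♟ ♟ ♟│7
6│· · · · · ♛ · ·│6
5│· · · · ♟ · · ·│5
4│· ♞ · · ♔ · · ·│4
3│· · · · ♙ · · ·│3
2│♙ ♙ ♙ ♙ · ♙ ♙ ♙│2
1│♖ ♘ ♗ ♕ · ♗ ♘ ♖│1
  ─────────────────
  a b c d e f g h

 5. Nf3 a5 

  a b c d e f g h
  ─────────────────
8│♜ · ♝ · ♚ ♝ ♞ ♜│8
7│· ♟ ♟ ♟ · ♟ ♟ ♟│7
6│· · · · · ♛ · ·│6
5│♟ · · · ♟ · · ·│5
4│· ♞ · · ♔ · · ·│4
3│· · · · ♙ ♘ · ·│3
2│♙ ♙ ♙ ♙ · ♙ ♙ ♙│2
1│♖ ♘ ♗ ♕ · ♗ · ♖│1
  ─────────────────
  a b c d e f g h



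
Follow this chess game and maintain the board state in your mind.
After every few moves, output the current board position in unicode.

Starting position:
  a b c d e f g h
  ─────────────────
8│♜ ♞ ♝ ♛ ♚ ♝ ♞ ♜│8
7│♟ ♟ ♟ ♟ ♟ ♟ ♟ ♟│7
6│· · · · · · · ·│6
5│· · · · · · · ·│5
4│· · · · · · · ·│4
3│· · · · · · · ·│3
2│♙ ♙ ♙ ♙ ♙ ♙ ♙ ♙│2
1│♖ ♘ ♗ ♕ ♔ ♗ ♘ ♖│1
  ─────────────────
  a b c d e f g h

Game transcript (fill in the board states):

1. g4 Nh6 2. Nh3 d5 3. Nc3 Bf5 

  a b c d e f g h
  ─────────────────
8│♜ ♞ · ♛ ♚ ♝ · ♜│8
7│♟ ♟ ♟ · ♟ ♟ ♟ ♟│7
6│· · · · · · · ♞│6
5│· · · ♟ · ♝ · ·│5
4│· · · · · · ♙ ·│4
3│· · ♘ · · · · ♘│3
2│♙ ♙ ♙ ♙ ♙ ♙ · ♙│2
1│♖ · ♗ ♕ ♔ ♗ · ♖│1
  ─────────────────
  a b c d e f g h

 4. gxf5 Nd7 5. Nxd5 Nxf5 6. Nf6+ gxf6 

  a b c d e f g h
  ─────────────────
8│♜ · · ♛ ♚ ♝ · ♜│8
7│♟ ♟ ♟ ♞ ♟ ♟ · ♟│7
6│· · · · · ♟ · ·│6
5│· · · · · ♞ · ·│5
4│· · · · · · · ·│4
3│· · · · · · · ♘│3
2│♙ ♙ ♙ ♙ ♙ ♙ · ♙│2
1│♖ · ♗ ♕ ♔ ♗ · ♖│1
  ─────────────────
  a b c d e f g h

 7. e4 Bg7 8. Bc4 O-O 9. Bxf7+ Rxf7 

  a b c d e f g h
  ─────────────────
8│♜ · · ♛ · · ♚ ·│8
7│♟ ♟ ♟ ♞ ♟ ♜ ♝ ♟│7
6│· · · · · ♟ · ·│6
5│· · · · · ♞ · ·│5
4│· · · · ♙ · · ·│4
3│· · · · · · · ♘│3
2│♙ ♙ ♙ ♙ · ♙ · ♙│2
1│♖ · ♗ ♕ ♔ · · ♖│1
  ─────────────────
  a b c d e f g h

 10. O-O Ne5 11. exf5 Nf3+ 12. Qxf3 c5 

  a b c d e f g h
  ─────────────────
8│♜ · · ♛ · · ♚ ·│8
7│♟ ♟ · · ♟ ♜ ♝ ♟│7
6│· · · · · ♟ · ·│6
5│· · ♟ · · ♙ · ·│5
4│· · · · · · · ·│4
3│· · · · · ♕ · ♘│3
2│♙ ♙ ♙ ♙ · ♙ · ♙│2
1│♖ · ♗ · · ♖ ♔ ·│1
  ─────────────────
  a b c d e f g h

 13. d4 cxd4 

  a b c d e f g h
  ─────────────────
8│♜ · · ♛ · · ♚ ·│8
7│♟ ♟ · · ♟ ♜ ♝ ♟│7
6│· · · · · ♟ · ·│6
5│· · · · · ♙ · ·│5
4│· · · ♟ · · · ·│4
3│· · · · · ♕ · ♘│3
2│♙ ♙ ♙ · · ♙ · ♙│2
1│♖ · ♗ · · ♖ ♔ ·│1
  ─────────────────
  a b c d e f g h


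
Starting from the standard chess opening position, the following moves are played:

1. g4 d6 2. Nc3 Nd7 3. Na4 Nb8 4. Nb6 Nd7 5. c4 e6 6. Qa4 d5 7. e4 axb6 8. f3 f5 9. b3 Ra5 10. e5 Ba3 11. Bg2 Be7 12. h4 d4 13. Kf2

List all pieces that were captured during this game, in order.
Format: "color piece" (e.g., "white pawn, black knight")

Tracking captures:
  axb6: captured white knight

white knight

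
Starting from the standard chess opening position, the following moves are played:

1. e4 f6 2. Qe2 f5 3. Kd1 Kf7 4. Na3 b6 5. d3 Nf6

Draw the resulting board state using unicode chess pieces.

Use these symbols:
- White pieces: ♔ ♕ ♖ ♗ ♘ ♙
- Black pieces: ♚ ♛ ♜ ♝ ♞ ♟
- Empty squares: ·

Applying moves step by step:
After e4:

♜ ♞ ♝ ♛ ♚ ♝ ♞ ♜
♟ ♟ ♟ ♟ ♟ ♟ ♟ ♟
· · · · · · · ·
· · · · · · · ·
· · · · ♙ · · ·
· · · · · · · ·
♙ ♙ ♙ ♙ · ♙ ♙ ♙
♖ ♘ ♗ ♕ ♔ ♗ ♘ ♖


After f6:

♜ ♞ ♝ ♛ ♚ ♝ ♞ ♜
♟ ♟ ♟ ♟ ♟ · ♟ ♟
· · · · · ♟ · ·
· · · · · · · ·
· · · · ♙ · · ·
· · · · · · · ·
♙ ♙ ♙ ♙ · ♙ ♙ ♙
♖ ♘ ♗ ♕ ♔ ♗ ♘ ♖


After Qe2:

♜ ♞ ♝ ♛ ♚ ♝ ♞ ♜
♟ ♟ ♟ ♟ ♟ · ♟ ♟
· · · · · ♟ · ·
· · · · · · · ·
· · · · ♙ · · ·
· · · · · · · ·
♙ ♙ ♙ ♙ ♕ ♙ ♙ ♙
♖ ♘ ♗ · ♔ ♗ ♘ ♖


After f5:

♜ ♞ ♝ ♛ ♚ ♝ ♞ ♜
♟ ♟ ♟ ♟ ♟ · ♟ ♟
· · · · · · · ·
· · · · · ♟ · ·
· · · · ♙ · · ·
· · · · · · · ·
♙ ♙ ♙ ♙ ♕ ♙ ♙ ♙
♖ ♘ ♗ · ♔ ♗ ♘ ♖


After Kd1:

♜ ♞ ♝ ♛ ♚ ♝ ♞ ♜
♟ ♟ ♟ ♟ ♟ · ♟ ♟
· · · · · · · ·
· · · · · ♟ · ·
· · · · ♙ · · ·
· · · · · · · ·
♙ ♙ ♙ ♙ ♕ ♙ ♙ ♙
♖ ♘ ♗ ♔ · ♗ ♘ ♖


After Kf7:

♜ ♞ ♝ ♛ · ♝ ♞ ♜
♟ ♟ ♟ ♟ ♟ ♚ ♟ ♟
· · · · · · · ·
· · · · · ♟ · ·
· · · · ♙ · · ·
· · · · · · · ·
♙ ♙ ♙ ♙ ♕ ♙ ♙ ♙
♖ ♘ ♗ ♔ · ♗ ♘ ♖


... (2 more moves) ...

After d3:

♜ ♞ ♝ ♛ · ♝ ♞ ♜
♟ · ♟ ♟ ♟ ♚ ♟ ♟
· ♟ · · · · · ·
· · · · · ♟ · ·
· · · · ♙ · · ·
♘ · · ♙ · · · ·
♙ ♙ ♙ · ♕ ♙ ♙ ♙
♖ · ♗ ♔ · ♗ ♘ ♖


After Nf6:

♜ ♞ ♝ ♛ · ♝ · ♜
♟ · ♟ ♟ ♟ ♚ ♟ ♟
· ♟ · · · ♞ · ·
· · · · · ♟ · ·
· · · · ♙ · · ·
♘ · · ♙ · · · ·
♙ ♙ ♙ · ♕ ♙ ♙ ♙
♖ · ♗ ♔ · ♗ ♘ ♖



  a b c d e f g h
  ─────────────────
8│♜ ♞ ♝ ♛ · ♝ · ♜│8
7│♟ · ♟ ♟ ♟ ♚ ♟ ♟│7
6│· ♟ · · · ♞ · ·│6
5│· · · · · ♟ · ·│5
4│· · · · ♙ · · ·│4
3│♘ · · ♙ · · · ·│3
2│♙ ♙ ♙ · ♕ ♙ ♙ ♙│2
1│♖ · ♗ ♔ · ♗ ♘ ♖│1
  ─────────────────
  a b c d e f g h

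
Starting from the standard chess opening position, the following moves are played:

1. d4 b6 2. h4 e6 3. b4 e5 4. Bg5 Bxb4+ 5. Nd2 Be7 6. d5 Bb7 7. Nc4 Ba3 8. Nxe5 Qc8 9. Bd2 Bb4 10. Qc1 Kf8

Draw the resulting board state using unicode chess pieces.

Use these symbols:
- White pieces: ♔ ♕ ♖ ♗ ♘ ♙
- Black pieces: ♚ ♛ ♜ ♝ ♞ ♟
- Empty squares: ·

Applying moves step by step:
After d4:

♜ ♞ ♝ ♛ ♚ ♝ ♞ ♜
♟ ♟ ♟ ♟ ♟ ♟ ♟ ♟
· · · · · · · ·
· · · · · · · ·
· · · ♙ · · · ·
· · · · · · · ·
♙ ♙ ♙ · ♙ ♙ ♙ ♙
♖ ♘ ♗ ♕ ♔ ♗ ♘ ♖


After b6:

♜ ♞ ♝ ♛ ♚ ♝ ♞ ♜
♟ · ♟ ♟ ♟ ♟ ♟ ♟
· ♟ · · · · · ·
· · · · · · · ·
· · · ♙ · · · ·
· · · · · · · ·
♙ ♙ ♙ · ♙ ♙ ♙ ♙
♖ ♘ ♗ ♕ ♔ ♗ ♘ ♖


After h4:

♜ ♞ ♝ ♛ ♚ ♝ ♞ ♜
♟ · ♟ ♟ ♟ ♟ ♟ ♟
· ♟ · · · · · ·
· · · · · · · ·
· · · ♙ · · · ♙
· · · · · · · ·
♙ ♙ ♙ · ♙ ♙ ♙ ·
♖ ♘ ♗ ♕ ♔ ♗ ♘ ♖


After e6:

♜ ♞ ♝ ♛ ♚ ♝ ♞ ♜
♟ · ♟ ♟ · ♟ ♟ ♟
· ♟ · · ♟ · · ·
· · · · · · · ·
· · · ♙ · · · ♙
· · · · · · · ·
♙ ♙ ♙ · ♙ ♙ ♙ ·
♖ ♘ ♗ ♕ ♔ ♗ ♘ ♖


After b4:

♜ ♞ ♝ ♛ ♚ ♝ ♞ ♜
♟ · ♟ ♟ · ♟ ♟ ♟
· ♟ · · ♟ · · ·
· · · · · · · ·
· ♙ · ♙ · · · ♙
· · · · · · · ·
♙ · ♙ · ♙ ♙ ♙ ·
♖ ♘ ♗ ♕ ♔ ♗ ♘ ♖


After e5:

♜ ♞ ♝ ♛ ♚ ♝ ♞ ♜
♟ · ♟ ♟ · ♟ ♟ ♟
· ♟ · · · · · ·
· · · · ♟ · · ·
· ♙ · ♙ · · · ♙
· · · · · · · ·
♙ · ♙ · ♙ ♙ ♙ ·
♖ ♘ ♗ ♕ ♔ ♗ ♘ ♖


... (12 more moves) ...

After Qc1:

♜ ♞ ♛ · ♚ · ♞ ♜
♟ ♝ ♟ ♟ · ♟ ♟ ♟
· ♟ · · · · · ·
· · · ♙ ♘ · · ·
· ♝ · · · · · ♙
· · · · · · · ·
♙ · ♙ ♗ ♙ ♙ ♙ ·
♖ · ♕ · ♔ ♗ ♘ ♖


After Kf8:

♜ ♞ ♛ · · ♚ ♞ ♜
♟ ♝ ♟ ♟ · ♟ ♟ ♟
· ♟ · · · · · ·
· · · ♙ ♘ · · ·
· ♝ · · · · · ♙
· · · · · · · ·
♙ · ♙ ♗ ♙ ♙ ♙ ·
♖ · ♕ · ♔ ♗ ♘ ♖



  a b c d e f g h
  ─────────────────
8│♜ ♞ ♛ · · ♚ ♞ ♜│8
7│♟ ♝ ♟ ♟ · ♟ ♟ ♟│7
6│· ♟ · · · · · ·│6
5│· · · ♙ ♘ · · ·│5
4│· ♝ · · · · · ♙│4
3│· · · · · · · ·│3
2│♙ · ♙ ♗ ♙ ♙ ♙ ·│2
1│♖ · ♕ · ♔ ♗ ♘ ♖│1
  ─────────────────
  a b c d e f g h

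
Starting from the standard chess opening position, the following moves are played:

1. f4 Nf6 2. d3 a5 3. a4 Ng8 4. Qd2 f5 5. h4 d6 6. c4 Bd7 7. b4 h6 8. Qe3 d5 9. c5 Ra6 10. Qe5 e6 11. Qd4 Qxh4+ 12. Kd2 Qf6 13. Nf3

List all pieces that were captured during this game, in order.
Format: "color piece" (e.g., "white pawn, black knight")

Tracking captures:
  Qxh4+: captured white pawn

white pawn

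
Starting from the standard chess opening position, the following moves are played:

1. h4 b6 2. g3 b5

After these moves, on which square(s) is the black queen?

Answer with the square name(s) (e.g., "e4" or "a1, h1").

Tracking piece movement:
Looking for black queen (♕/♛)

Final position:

  a b c d e f g h
  ─────────────────
8│♜ ♞ ♝ ♛ ♚ ♝ ♞ ♜│8
7│♟ · ♟ ♟ ♟ ♟ ♟ ♟│7
6│· · · · · · · ·│6
5│· ♟ · · · · · ·│5
4│· · · · · · · ♙│4
3│· · · · · · ♙ ·│3
2│♙ ♙ ♙ ♙ ♙ ♙ · ·│2
1│♖ ♘ ♗ ♕ ♔ ♗ ♘ ♖│1
  ─────────────────
  a b c d e f g h


d8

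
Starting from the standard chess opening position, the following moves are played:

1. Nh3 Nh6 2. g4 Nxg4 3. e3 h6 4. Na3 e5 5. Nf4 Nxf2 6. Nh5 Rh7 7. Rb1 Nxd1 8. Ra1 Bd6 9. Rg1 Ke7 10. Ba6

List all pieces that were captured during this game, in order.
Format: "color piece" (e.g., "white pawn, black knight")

Tracking captures:
  Nxg4: captured white pawn
  Nxf2: captured white pawn
  Nxd1: captured white queen

white pawn, white pawn, white queen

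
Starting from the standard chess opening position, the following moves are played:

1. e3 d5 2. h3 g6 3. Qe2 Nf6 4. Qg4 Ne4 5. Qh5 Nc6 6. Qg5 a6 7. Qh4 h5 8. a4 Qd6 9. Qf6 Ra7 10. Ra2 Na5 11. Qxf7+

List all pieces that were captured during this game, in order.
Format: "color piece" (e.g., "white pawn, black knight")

Tracking captures:
  Qxf7+: captured black pawn

black pawn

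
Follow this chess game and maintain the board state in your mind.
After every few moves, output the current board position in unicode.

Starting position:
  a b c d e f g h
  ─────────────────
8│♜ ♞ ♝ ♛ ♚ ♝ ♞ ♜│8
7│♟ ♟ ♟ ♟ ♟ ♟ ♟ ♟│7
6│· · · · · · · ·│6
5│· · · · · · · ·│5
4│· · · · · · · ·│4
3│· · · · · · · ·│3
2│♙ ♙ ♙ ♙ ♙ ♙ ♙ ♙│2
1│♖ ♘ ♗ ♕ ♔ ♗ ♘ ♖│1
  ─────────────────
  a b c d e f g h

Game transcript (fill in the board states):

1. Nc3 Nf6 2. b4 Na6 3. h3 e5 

  a b c d e f g h
  ─────────────────
8│♜ · ♝ ♛ ♚ ♝ · ♜│8
7│♟ ♟ ♟ ♟ · ♟ ♟ ♟│7
6│♞ · · · · ♞ · ·│6
5│· · · · ♟ · · ·│5
4│· ♙ · · · · · ·│4
3│· · ♘ · · · · ♙│3
2│♙ · ♙ ♙ ♙ ♙ ♙ ·│2
1│♖ · ♗ ♕ ♔ ♗ ♘ ♖│1
  ─────────────────
  a b c d e f g h

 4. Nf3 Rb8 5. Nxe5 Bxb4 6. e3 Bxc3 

  a b c d e f g h
  ─────────────────
8│· ♜ ♝ ♛ ♚ · · ♜│8
7│♟ ♟ ♟ ♟ · ♟ ♟ ♟│7
6│♞ · · · · ♞ · ·│6
5│· · · · ♘ · · ·│5
4│· · · · · · · ·│4
3│· · ♝ · ♙ · · ♙│3
2│♙ · ♙ ♙ · ♙ ♙ ·│2
1│♖ · ♗ ♕ ♔ ♗ · ♖│1
  ─────────────────
  a b c d e f g h

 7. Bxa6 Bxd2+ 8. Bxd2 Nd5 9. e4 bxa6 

  a b c d e f g h
  ─────────────────
8│· ♜ ♝ ♛ ♚ · · ♜│8
7│♟ · ♟ ♟ · ♟ ♟ ♟│7
6│♟ · · · · · · ·│6
5│· · · ♞ ♘ · · ·│5
4│· · · · ♙ · · ·│4
3│· · · · · · · ♙│3
2│♙ · ♙ ♗ · ♙ ♙ ·│2
1│♖ · · ♕ ♔ · · ♖│1
  ─────────────────
  a b c d e f g h

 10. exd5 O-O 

  a b c d e f g h
  ─────────────────
8│· ♜ ♝ ♛ · ♜ ♚ ·│8
7│♟ · ♟ ♟ · ♟ ♟ ♟│7
6│♟ · · · · · · ·│6
5│· · · ♙ ♘ · · ·│5
4│· · · · · · · ·│4
3│· · · · · · · ♙│3
2│♙ · ♙ ♗ · ♙ ♙ ·│2
1│♖ · · ♕ ♔ · · ♖│1
  ─────────────────
  a b c d e f g h


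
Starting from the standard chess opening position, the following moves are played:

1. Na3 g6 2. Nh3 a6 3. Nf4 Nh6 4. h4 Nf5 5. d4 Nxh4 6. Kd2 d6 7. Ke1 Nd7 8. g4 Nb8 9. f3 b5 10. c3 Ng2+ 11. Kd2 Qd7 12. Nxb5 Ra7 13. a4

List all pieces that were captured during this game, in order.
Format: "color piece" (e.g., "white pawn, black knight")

Tracking captures:
  Nxh4: captured white pawn
  Nxb5: captured black pawn

white pawn, black pawn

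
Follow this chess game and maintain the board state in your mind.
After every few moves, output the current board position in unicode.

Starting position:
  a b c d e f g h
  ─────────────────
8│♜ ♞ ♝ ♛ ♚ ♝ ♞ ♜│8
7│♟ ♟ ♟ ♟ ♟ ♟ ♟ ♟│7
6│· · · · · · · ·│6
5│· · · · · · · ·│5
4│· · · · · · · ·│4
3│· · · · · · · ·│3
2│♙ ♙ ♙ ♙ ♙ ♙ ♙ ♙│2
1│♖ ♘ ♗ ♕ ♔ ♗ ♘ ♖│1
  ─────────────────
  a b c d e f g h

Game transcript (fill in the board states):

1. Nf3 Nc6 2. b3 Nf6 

  a b c d e f g h
  ─────────────────
8│♜ · ♝ ♛ ♚ ♝ · ♜│8
7│♟ ♟ ♟ ♟ ♟ ♟ ♟ ♟│7
6│· · ♞ · · ♞ · ·│6
5│· · · · · · · ·│5
4│· · · · · · · ·│4
3│· ♙ · · · ♘ · ·│3
2│♙ · ♙ ♙ ♙ ♙ ♙ ♙│2
1│♖ ♘ ♗ ♕ ♔ ♗ · ♖│1
  ─────────────────
  a b c d e f g h

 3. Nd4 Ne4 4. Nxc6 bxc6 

  a b c d e f g h
  ─────────────────
8│♜ · ♝ ♛ ♚ ♝ · ♜│8
7│♟ · ♟ ♟ ♟ ♟ ♟ ♟│7
6│· · ♟ · · · · ·│6
5│· · · · · · · ·│5
4│· · · · ♞ · · ·│4
3│· ♙ · · · · · ·│3
2│♙ · ♙ ♙ ♙ ♙ ♙ ♙│2
1│♖ ♘ ♗ ♕ ♔ ♗ · ♖│1
  ─────────────────
  a b c d e f g h

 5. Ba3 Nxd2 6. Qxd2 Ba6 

  a b c d e f g h
  ─────────────────
8│♜ · · ♛ ♚ ♝ · ♜│8
7│♟ · ♟ ♟ ♟ ♟ ♟ ♟│7
6│♝ · ♟ · · · · ·│6
5│· · · · · · · ·│5
4│· · · · · · · ·│4
3│♗ ♙ · · · · · ·│3
2│♙ · ♙ ♕ ♙ ♙ ♙ ♙│2
1│♖ ♘ · · ♔ ♗ · ♖│1
  ─────────────────
  a b c d e f g h

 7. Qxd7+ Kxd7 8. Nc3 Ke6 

  a b c d e f g h
  ─────────────────
8│♜ · · ♛ · ♝ · ♜│8
7│♟ · ♟ · ♟ ♟ ♟ ♟│7
6│♝ · ♟ · ♚ · · ·│6
5│· · · · · · · ·│5
4│· · · · · · · ·│4
3│♗ ♙ ♘ · · · · ·│3
2│♙ · ♙ · ♙ ♙ ♙ ♙│2
1│♖ · · · ♔ ♗ · ♖│1
  ─────────────────
  a b c d e f g h

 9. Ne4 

  a b c d e f g h
  ─────────────────
8│♜ · · ♛ · ♝ · ♜│8
7│♟ · ♟ · ♟ ♟ ♟ ♟│7
6│♝ · ♟ · ♚ · · ·│6
5│· · · · · · · ·│5
4│· · · · ♘ · · ·│4
3│♗ ♙ · · · · · ·│3
2│♙ · ♙ · ♙ ♙ ♙ ♙│2
1│♖ · · · ♔ ♗ · ♖│1
  ─────────────────
  a b c d e f g h
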